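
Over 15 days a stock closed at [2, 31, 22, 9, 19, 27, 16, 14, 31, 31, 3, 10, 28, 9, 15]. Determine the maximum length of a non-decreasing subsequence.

6

Track the smallest tail for each achievable length (allowing ties):
2 → extends → [2]
31 → extends → [2, 31]
22 → replaces 31 → [2, 22]
9 → replaces 22 → [2, 9]
19 → extends → [2, 9, 19]
27 → extends → [2, 9, 19, 27]
16 → replaces 19 → [2, 9, 16, 27]
14 → replaces 16 → [2, 9, 14, 27]
31 → extends → [2, 9, 14, 27, 31]
31 → extends → [2, 9, 14, 27, 31, 31]
3 → replaces 9 → [2, 3, 14, 27, 31, 31]
10 → replaces 14 → [2, 3, 10, 27, 31, 31]
28 → replaces 31 → [2, 3, 10, 27, 28, 31]
9 → replaces 10 → [2, 3, 9, 27, 28, 31]
15 → replaces 27 → [2, 3, 9, 15, 28, 31]
Six tails, so the longest non-decreasing subsequence has length 6 (e.g. 2, 9, 19, 27, 31, 31).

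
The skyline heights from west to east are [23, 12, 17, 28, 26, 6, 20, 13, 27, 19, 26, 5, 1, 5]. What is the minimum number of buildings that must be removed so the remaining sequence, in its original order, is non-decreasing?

Fewest deletions = n − (longest non-decreasing subsequence).
Patience tails:
23 → extends → [23]
12 → replaces 23 → [12]
17 → extends → [12, 17]
28 → extends → [12, 17, 28]
26 → replaces 28 → [12, 17, 26]
6 → replaces 12 → [6, 17, 26]
20 → replaces 26 → [6, 17, 20]
13 → replaces 17 → [6, 13, 20]
27 → extends → [6, 13, 20, 27]
19 → replaces 20 → [6, 13, 19, 27]
26 → replaces 27 → [6, 13, 19, 26]
5 → replaces 6 → [5, 13, 19, 26]
1 → replaces 5 → [1, 13, 19, 26]
5 → replaces 13 → [1, 5, 19, 26]
Longest non-decreasing subsequence has length 4, so deletions = 14 − 4 = 10.

10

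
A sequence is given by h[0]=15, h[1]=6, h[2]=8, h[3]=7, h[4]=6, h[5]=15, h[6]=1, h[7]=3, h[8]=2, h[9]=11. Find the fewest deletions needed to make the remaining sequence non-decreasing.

Fewest deletions = n − (longest non-decreasing subsequence).
i:      0  1  2  3  4  5  6  7  8  9
h[i]:  15  6  8  7  6 15  1  3  2 11
dp:     1  1  2  2  2  3  1  2  2  3
max dp = 3, so deletions = 10 − 3 = 7.

7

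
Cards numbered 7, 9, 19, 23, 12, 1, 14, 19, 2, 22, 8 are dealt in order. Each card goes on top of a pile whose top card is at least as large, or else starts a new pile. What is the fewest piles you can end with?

6

The minimum number of non-increasing subsequences covering a sequence equals the length of its longest strictly increasing subsequence.
LIS length is 6 (e.g. 7, 9, 12, 14, 19, 22), so 6 piles are needed.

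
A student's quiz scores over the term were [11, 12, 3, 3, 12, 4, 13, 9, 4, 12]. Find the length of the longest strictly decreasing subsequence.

3

Negate each value so 'decreasing' becomes 'increasing', then run patience tails on the negated sequence:
-11 → extends → [-11]
-12 → replaces -11 → [-12]
-3 → extends → [-12, -3]
-3 → already a tail → [-12, -3]
-12 → already a tail → [-12, -3]
-4 → replaces -3 → [-12, -4]
-13 → replaces -12 → [-13, -4]
-9 → replaces -4 → [-13, -9]
-4 → extends → [-13, -9, -4]
-12 → replaces -9 → [-13, -12, -4]
Three tails, so the longest strictly decreasing subsequence of the original has length 3.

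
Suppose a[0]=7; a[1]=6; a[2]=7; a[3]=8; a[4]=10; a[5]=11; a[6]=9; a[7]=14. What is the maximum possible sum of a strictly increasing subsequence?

Let S[i] be the best sum of a strictly increasing subsequence ending at i:
i:      0  1  2  3  4  5  6  7
a[i]:   7  6  7  8 10 11  9 14
S:      7  6 13 21 31 42 30 56
Maximum is 56 (e.g. 6 + 7 + 8 + 10 + 11 + 14).

56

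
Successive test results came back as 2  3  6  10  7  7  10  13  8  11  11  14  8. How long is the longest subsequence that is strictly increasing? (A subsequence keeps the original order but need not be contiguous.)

Track the smallest tail for each achievable length (strict):
2 → extends → [2]
3 → extends → [2, 3]
6 → extends → [2, 3, 6]
10 → extends → [2, 3, 6, 10]
7 → replaces 10 → [2, 3, 6, 7]
7 → already a tail → [2, 3, 6, 7]
10 → extends → [2, 3, 6, 7, 10]
13 → extends → [2, 3, 6, 7, 10, 13]
8 → replaces 10 → [2, 3, 6, 7, 8, 13]
11 → replaces 13 → [2, 3, 6, 7, 8, 11]
11 → already a tail → [2, 3, 6, 7, 8, 11]
14 → extends → [2, 3, 6, 7, 8, 11, 14]
8 → already a tail → [2, 3, 6, 7, 8, 11, 14]
Seven tails, so the longest strictly increasing subsequence has length 7 (e.g. 2, 3, 6, 7, 10, 13, 14).

7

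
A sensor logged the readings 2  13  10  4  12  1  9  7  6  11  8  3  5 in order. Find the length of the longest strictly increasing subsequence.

Track the smallest tail for each achievable length (strict):
2 → extends → [2]
13 → extends → [2, 13]
10 → replaces 13 → [2, 10]
4 → replaces 10 → [2, 4]
12 → extends → [2, 4, 12]
1 → replaces 2 → [1, 4, 12]
9 → replaces 12 → [1, 4, 9]
7 → replaces 9 → [1, 4, 7]
6 → replaces 7 → [1, 4, 6]
11 → extends → [1, 4, 6, 11]
8 → replaces 11 → [1, 4, 6, 8]
3 → replaces 4 → [1, 3, 6, 8]
5 → replaces 6 → [1, 3, 5, 8]
Four tails, so the longest strictly increasing subsequence has length 4 (e.g. 2, 4, 9, 11).

4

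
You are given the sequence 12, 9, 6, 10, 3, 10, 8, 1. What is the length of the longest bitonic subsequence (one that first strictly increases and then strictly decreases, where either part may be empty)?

5

inc[i] = longest strictly increasing subsequence ending at i; dec[i] = longest strictly decreasing subsequence starting at i:
i:      1  2  3  4  5  6  7  8
a[i]:  12  9  6 10  3 10  8  1
inc:    1  1  1  2  1  2  2  1
dec:    5  4  3  3  2  3  2  1
Best peak at i=1 (value 12): inc=1, dec=5, length 1+5−1 = 5.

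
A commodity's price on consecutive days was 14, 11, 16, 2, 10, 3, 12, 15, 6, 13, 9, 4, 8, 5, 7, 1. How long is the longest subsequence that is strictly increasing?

Let dp[i] be the length of the longest such subsequence ending at index i:
i:      1  2  3  4  5  6  7  8  9 10 11 12 13 14 15 16
a[i]:  14 11 16  2 10  3 12 15  6 13  9  4  8  5  7  1
dp:     1  1  2  1  2  2  3  4  3  4  4  3  4  4  5  1
Maximum dp value is 5.

5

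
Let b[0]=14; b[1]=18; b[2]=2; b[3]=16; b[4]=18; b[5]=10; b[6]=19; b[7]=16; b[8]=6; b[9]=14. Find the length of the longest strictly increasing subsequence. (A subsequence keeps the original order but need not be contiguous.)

4

Let dp[i] be the length of the longest such subsequence ending at index i:
i:      0  1  2  3  4  5  6  7  8  9
b[i]:  14 18  2 16 18 10 19 16  6 14
dp:     1  2  1  2  3  2  4  3  2  3
Maximum dp value is 4.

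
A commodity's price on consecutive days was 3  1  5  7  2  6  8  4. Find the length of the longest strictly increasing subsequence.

Track the smallest tail for each achievable length (strict):
3 → extends → [3]
1 → replaces 3 → [1]
5 → extends → [1, 5]
7 → extends → [1, 5, 7]
2 → replaces 5 → [1, 2, 7]
6 → replaces 7 → [1, 2, 6]
8 → extends → [1, 2, 6, 8]
4 → replaces 6 → [1, 2, 4, 8]
Four tails, so the longest strictly increasing subsequence has length 4 (e.g. 3, 5, 7, 8).

4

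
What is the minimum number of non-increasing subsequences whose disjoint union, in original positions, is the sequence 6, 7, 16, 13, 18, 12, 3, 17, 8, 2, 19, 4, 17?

Place each on the leftmost legal pile:
6 → new pile 1 (tops now [6])
7 → new pile 2 (tops now [6, 7])
16 → new pile 3 (tops now [6, 7, 16])
13 → pile 3 (tops now [6, 7, 13])
18 → new pile 4 (tops now [6, 7, 13, 18])
12 → pile 3 (tops now [6, 7, 12, 18])
3 → pile 1 (tops now [3, 7, 12, 18])
17 → pile 4 (tops now [3, 7, 12, 17])
8 → pile 3 (tops now [3, 7, 8, 17])
2 → pile 1 (tops now [2, 7, 8, 17])
19 → new pile 5 (tops now [2, 7, 8, 17, 19])
4 → pile 2 (tops now [2, 4, 8, 17, 19])
17 → pile 4 (tops now [2, 4, 8, 17, 19])
Five piles.

5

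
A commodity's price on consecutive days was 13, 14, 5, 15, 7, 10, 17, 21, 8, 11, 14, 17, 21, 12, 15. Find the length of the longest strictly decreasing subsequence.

Let dp[i] be the longest strictly decreasing subsequence ending at i:
i:      1  2  3  4  5  6  7  8  9 10 11 12 13 14 15
a[i]:  13 14  5 15  7 10 17 21  8 11 14 17 21 12 15
dp:     1  1  2  1  2  2  1  1  3  2  2  2  1  3  3
Maximum is 3.

3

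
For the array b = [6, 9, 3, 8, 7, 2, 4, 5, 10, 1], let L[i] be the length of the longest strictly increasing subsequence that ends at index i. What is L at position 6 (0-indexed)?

dp[i] = 1 + max{dp[j] : j<i, b[j]<b[i]} (or 1 if no such j):
i:      0  1  2  3  4  5  6  7  8  9
b[i]:   6  9  3  8  7  2  4  5 10  1
dp:     1  2  1  2  2  1  2  3  4  1
At index 6 the value is 2.

2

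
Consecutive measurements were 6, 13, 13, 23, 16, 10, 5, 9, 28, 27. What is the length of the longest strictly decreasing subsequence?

Negate each value so 'decreasing' becomes 'increasing', then run patience tails on the negated sequence:
-6 → extends → [-6]
-13 → replaces -6 → [-13]
-13 → already a tail → [-13]
-23 → replaces -13 → [-23]
-16 → extends → [-23, -16]
-10 → extends → [-23, -16, -10]
-5 → extends → [-23, -16, -10, -5]
-9 → replaces -5 → [-23, -16, -10, -9]
-28 → replaces -23 → [-28, -16, -10, -9]
-27 → replaces -16 → [-28, -27, -10, -9]
Four tails, so the longest strictly decreasing subsequence of the original has length 4.

4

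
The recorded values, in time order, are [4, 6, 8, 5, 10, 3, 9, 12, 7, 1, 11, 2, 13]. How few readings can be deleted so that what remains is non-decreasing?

7

Fewest deletions = n − (longest non-decreasing subsequence).
Patience tails:
4 → extends → [4]
6 → extends → [4, 6]
8 → extends → [4, 6, 8]
5 → replaces 6 → [4, 5, 8]
10 → extends → [4, 5, 8, 10]
3 → replaces 4 → [3, 5, 8, 10]
9 → replaces 10 → [3, 5, 8, 9]
12 → extends → [3, 5, 8, 9, 12]
7 → replaces 8 → [3, 5, 7, 9, 12]
1 → replaces 3 → [1, 5, 7, 9, 12]
11 → replaces 12 → [1, 5, 7, 9, 11]
2 → replaces 5 → [1, 2, 7, 9, 11]
13 → extends → [1, 2, 7, 9, 11, 13]
Longest non-decreasing subsequence has length 6, so deletions = 13 − 6 = 7.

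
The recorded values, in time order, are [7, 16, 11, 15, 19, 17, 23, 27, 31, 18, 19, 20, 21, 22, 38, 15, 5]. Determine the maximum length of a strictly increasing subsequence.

10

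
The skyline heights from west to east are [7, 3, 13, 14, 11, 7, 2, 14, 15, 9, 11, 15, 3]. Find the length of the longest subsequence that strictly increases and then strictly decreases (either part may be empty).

6

inc[i] = longest strictly increasing subsequence ending at i; dec[i] = longest strictly decreasing subsequence starting at i:
i:      1  2  3  4  5  6  7  8  9 10 11 12 13
a[i]:   7  3 13 14 11  7  2 14 15  9 11 15  3
inc:    1  1  2  3  2  2  1  3  4  3  4  5  2
dec:    3  2  4  4  3  2  1  3  3  2  2  2  1
Best peak at i=4 (value 14): inc=3, dec=4, length 3+4−1 = 6.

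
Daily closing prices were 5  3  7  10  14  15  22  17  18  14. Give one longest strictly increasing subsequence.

Patience tails give the LIS length; then backtrack through the dp parents:
5 → extends → [5]
3 → replaces 5 → [3]
7 → extends → [3, 7]
10 → extends → [3, 7, 10]
14 → extends → [3, 7, 10, 14]
15 → extends → [3, 7, 10, 14, 15]
22 → extends → [3, 7, 10, 14, 15, 22]
17 → replaces 22 → [3, 7, 10, 14, 15, 17]
18 → extends → [3, 7, 10, 14, 15, 17, 18]
14 → already a tail → [3, 7, 10, 14, 15, 17, 18]
Length 7; one witness is 5, 7, 10, 14, 15, 17, 18.

5, 7, 10, 14, 15, 17, 18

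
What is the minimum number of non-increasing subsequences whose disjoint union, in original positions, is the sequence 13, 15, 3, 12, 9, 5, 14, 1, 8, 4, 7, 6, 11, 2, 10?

4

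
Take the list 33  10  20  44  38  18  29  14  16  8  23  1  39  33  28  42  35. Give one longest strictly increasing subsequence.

Patience tails give the LIS length; then backtrack through the dp parents:
33 → extends → [33]
10 → replaces 33 → [10]
20 → extends → [10, 20]
44 → extends → [10, 20, 44]
38 → replaces 44 → [10, 20, 38]
18 → replaces 20 → [10, 18, 38]
29 → replaces 38 → [10, 18, 29]
14 → replaces 18 → [10, 14, 29]
16 → replaces 29 → [10, 14, 16]
8 → replaces 10 → [8, 14, 16]
23 → extends → [8, 14, 16, 23]
1 → replaces 8 → [1, 14, 16, 23]
39 → extends → [1, 14, 16, 23, 39]
33 → replaces 39 → [1, 14, 16, 23, 33]
28 → replaces 33 → [1, 14, 16, 23, 28]
42 → extends → [1, 14, 16, 23, 28, 42]
35 → replaces 42 → [1, 14, 16, 23, 28, 35]
Length 6; one witness is 10, 14, 16, 23, 39, 42.

10, 14, 16, 23, 39, 42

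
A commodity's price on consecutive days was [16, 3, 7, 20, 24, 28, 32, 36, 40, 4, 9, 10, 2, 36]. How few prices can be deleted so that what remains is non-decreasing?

Fewest deletions = n − (longest non-decreasing subsequence).
Patience tails:
16 → extends → [16]
3 → replaces 16 → [3]
7 → extends → [3, 7]
20 → extends → [3, 7, 20]
24 → extends → [3, 7, 20, 24]
28 → extends → [3, 7, 20, 24, 28]
32 → extends → [3, 7, 20, 24, 28, 32]
36 → extends → [3, 7, 20, 24, 28, 32, 36]
40 → extends → [3, 7, 20, 24, 28, 32, 36, 40]
4 → replaces 7 → [3, 4, 20, 24, 28, 32, 36, 40]
9 → replaces 20 → [3, 4, 9, 24, 28, 32, 36, 40]
10 → replaces 24 → [3, 4, 9, 10, 28, 32, 36, 40]
2 → replaces 3 → [2, 4, 9, 10, 28, 32, 36, 40]
36 → replaces 40 → [2, 4, 9, 10, 28, 32, 36, 36]
Longest non-decreasing subsequence has length 8, so deletions = 14 − 8 = 6.

6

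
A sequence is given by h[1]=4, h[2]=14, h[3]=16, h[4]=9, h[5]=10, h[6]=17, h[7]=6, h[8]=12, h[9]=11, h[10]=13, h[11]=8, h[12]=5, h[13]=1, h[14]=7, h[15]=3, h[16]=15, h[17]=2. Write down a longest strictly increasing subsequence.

4, 9, 10, 12, 13, 15

Patience tails give the LIS length; then backtrack through the dp parents:
4 → extends → [4]
14 → extends → [4, 14]
16 → extends → [4, 14, 16]
9 → replaces 14 → [4, 9, 16]
10 → replaces 16 → [4, 9, 10]
17 → extends → [4, 9, 10, 17]
6 → replaces 9 → [4, 6, 10, 17]
12 → replaces 17 → [4, 6, 10, 12]
11 → replaces 12 → [4, 6, 10, 11]
13 → extends → [4, 6, 10, 11, 13]
8 → replaces 10 → [4, 6, 8, 11, 13]
5 → replaces 6 → [4, 5, 8, 11, 13]
1 → replaces 4 → [1, 5, 8, 11, 13]
7 → replaces 8 → [1, 5, 7, 11, 13]
3 → replaces 5 → [1, 3, 7, 11, 13]
15 → extends → [1, 3, 7, 11, 13, 15]
2 → replaces 3 → [1, 2, 7, 11, 13, 15]
Length 6; one witness is 4, 9, 10, 12, 13, 15.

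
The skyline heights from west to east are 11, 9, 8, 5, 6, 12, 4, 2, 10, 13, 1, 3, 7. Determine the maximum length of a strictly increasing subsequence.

Let dp[i] be the length of the longest such subsequence ending at index i:
i:      1  2  3  4  5  6  7  8  9 10 11 12 13
a[i]:  11  9  8  5  6 12  4  2 10 13  1  3  7
dp:     1  1  1  1  2  3  1  1  3  4  1  2  3
Maximum dp value is 4.

4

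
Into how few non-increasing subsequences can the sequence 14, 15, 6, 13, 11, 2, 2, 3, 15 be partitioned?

3

The minimum number of non-increasing subsequences covering a sequence equals the length of its longest strictly increasing subsequence.
LIS length is 3 (e.g. 6, 13, 15), so 3 piles are needed.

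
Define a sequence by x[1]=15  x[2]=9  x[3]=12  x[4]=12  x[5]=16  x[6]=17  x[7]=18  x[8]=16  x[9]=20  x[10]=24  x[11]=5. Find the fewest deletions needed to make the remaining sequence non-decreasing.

3

Fewest deletions = n − (longest non-decreasing subsequence).
Patience tails:
15 → extends → [15]
9 → replaces 15 → [9]
12 → extends → [9, 12]
12 → extends → [9, 12, 12]
16 → extends → [9, 12, 12, 16]
17 → extends → [9, 12, 12, 16, 17]
18 → extends → [9, 12, 12, 16, 17, 18]
16 → replaces 17 → [9, 12, 12, 16, 16, 18]
20 → extends → [9, 12, 12, 16, 16, 18, 20]
24 → extends → [9, 12, 12, 16, 16, 18, 20, 24]
5 → replaces 9 → [5, 12, 12, 16, 16, 18, 20, 24]
Longest non-decreasing subsequence has length 8, so deletions = 11 − 8 = 3.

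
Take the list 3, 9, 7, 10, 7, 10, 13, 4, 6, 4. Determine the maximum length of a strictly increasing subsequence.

4

Track the smallest tail for each achievable length (strict):
3 → extends → [3]
9 → extends → [3, 9]
7 → replaces 9 → [3, 7]
10 → extends → [3, 7, 10]
7 → already a tail → [3, 7, 10]
10 → already a tail → [3, 7, 10]
13 → extends → [3, 7, 10, 13]
4 → replaces 7 → [3, 4, 10, 13]
6 → replaces 10 → [3, 4, 6, 13]
4 → already a tail → [3, 4, 6, 13]
Four tails, so the longest strictly increasing subsequence has length 4 (e.g. 3, 9, 10, 13).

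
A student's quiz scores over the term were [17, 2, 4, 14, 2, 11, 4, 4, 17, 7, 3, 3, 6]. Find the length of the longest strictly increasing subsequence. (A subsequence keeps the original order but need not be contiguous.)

Track the smallest tail for each achievable length (strict):
17 → extends → [17]
2 → replaces 17 → [2]
4 → extends → [2, 4]
14 → extends → [2, 4, 14]
2 → already a tail → [2, 4, 14]
11 → replaces 14 → [2, 4, 11]
4 → already a tail → [2, 4, 11]
4 → already a tail → [2, 4, 11]
17 → extends → [2, 4, 11, 17]
7 → replaces 11 → [2, 4, 7, 17]
3 → replaces 4 → [2, 3, 7, 17]
3 → already a tail → [2, 3, 7, 17]
6 → replaces 7 → [2, 3, 6, 17]
Four tails, so the longest strictly increasing subsequence has length 4 (e.g. 2, 4, 14, 17).

4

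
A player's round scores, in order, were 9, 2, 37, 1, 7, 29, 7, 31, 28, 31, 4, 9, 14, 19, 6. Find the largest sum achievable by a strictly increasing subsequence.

69

Let S[i] be the best sum of a strictly increasing subsequence ending at i:
i:      1  2  3  4  5  6  7  8  9 10 11 12 13 14 15
a[i]:   9  2 37  1  7 29  7 31 28 31  4  9 14 19  6
S:      9  2 46  1  9 38  9 69 37 69  6 18 32 51 12
Maximum is 69 (e.g. 2 + 7 + 29 + 31).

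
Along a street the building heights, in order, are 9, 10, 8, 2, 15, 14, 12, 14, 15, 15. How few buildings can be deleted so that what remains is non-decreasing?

Fewest deletions = n − (longest non-decreasing subsequence).
Patience tails:
9 → extends → [9]
10 → extends → [9, 10]
8 → replaces 9 → [8, 10]
2 → replaces 8 → [2, 10]
15 → extends → [2, 10, 15]
14 → replaces 15 → [2, 10, 14]
12 → replaces 14 → [2, 10, 12]
14 → extends → [2, 10, 12, 14]
15 → extends → [2, 10, 12, 14, 15]
15 → extends → [2, 10, 12, 14, 15, 15]
Longest non-decreasing subsequence has length 6, so deletions = 10 − 6 = 4.

4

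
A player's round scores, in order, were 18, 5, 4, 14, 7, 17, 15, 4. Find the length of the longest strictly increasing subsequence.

3

Track the smallest tail for each achievable length (strict):
18 → extends → [18]
5 → replaces 18 → [5]
4 → replaces 5 → [4]
14 → extends → [4, 14]
7 → replaces 14 → [4, 7]
17 → extends → [4, 7, 17]
15 → replaces 17 → [4, 7, 15]
4 → already a tail → [4, 7, 15]
Three tails, so the longest strictly increasing subsequence has length 3 (e.g. 5, 14, 17).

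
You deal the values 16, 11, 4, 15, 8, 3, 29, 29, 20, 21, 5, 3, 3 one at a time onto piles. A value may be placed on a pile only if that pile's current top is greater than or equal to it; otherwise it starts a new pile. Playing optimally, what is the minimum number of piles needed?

Place each on the leftmost legal pile:
16 → new pile 1 (tops now [16])
11 → pile 1 (tops now [11])
4 → pile 1 (tops now [4])
15 → new pile 2 (tops now [4, 15])
8 → pile 2 (tops now [4, 8])
3 → pile 1 (tops now [3, 8])
29 → new pile 3 (tops now [3, 8, 29])
29 → pile 3 (tops now [3, 8, 29])
20 → pile 3 (tops now [3, 8, 20])
21 → new pile 4 (tops now [3, 8, 20, 21])
5 → pile 2 (tops now [3, 5, 20, 21])
3 → pile 1 (tops now [3, 5, 20, 21])
3 → pile 1 (tops now [3, 5, 20, 21])
Four piles.

4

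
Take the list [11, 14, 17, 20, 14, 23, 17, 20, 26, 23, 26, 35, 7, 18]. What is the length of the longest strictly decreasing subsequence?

3

Let dp[i] be the longest strictly decreasing subsequence ending at i:
i:      1  2  3  4  5  6  7  8  9 10 11 12 13 14
a[i]:  11 14 17 20 14 23 17 20 26 23 26 35  7 18
dp:     1  1  1  1  2  1  2  2  1  2  1  1  3  3
Maximum is 3.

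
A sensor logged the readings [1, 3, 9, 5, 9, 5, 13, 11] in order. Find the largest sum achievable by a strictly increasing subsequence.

31

Let S[i] be the best sum of a strictly increasing subsequence ending at i:
i:      1  2  3  4  5  6  7  8
a[i]:   1  3  9  5  9  5 13 11
S:      1  4 13  9 18  9 31 29
Maximum is 31 (e.g. 1 + 3 + 5 + 9 + 13).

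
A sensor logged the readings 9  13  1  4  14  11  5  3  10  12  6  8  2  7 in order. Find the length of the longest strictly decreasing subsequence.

Negate each value so 'decreasing' becomes 'increasing', then run patience tails on the negated sequence:
-9 → extends → [-9]
-13 → replaces -9 → [-13]
-1 → extends → [-13, -1]
-4 → replaces -1 → [-13, -4]
-14 → replaces -13 → [-14, -4]
-11 → replaces -4 → [-14, -11]
-5 → extends → [-14, -11, -5]
-3 → extends → [-14, -11, -5, -3]
-10 → replaces -5 → [-14, -11, -10, -3]
-12 → replaces -11 → [-14, -12, -10, -3]
-6 → replaces -3 → [-14, -12, -10, -6]
-8 → replaces -6 → [-14, -12, -10, -8]
-2 → extends → [-14, -12, -10, -8, -2]
-7 → replaces -2 → [-14, -12, -10, -8, -7]
Five tails, so the longest strictly decreasing subsequence of the original has length 5.

5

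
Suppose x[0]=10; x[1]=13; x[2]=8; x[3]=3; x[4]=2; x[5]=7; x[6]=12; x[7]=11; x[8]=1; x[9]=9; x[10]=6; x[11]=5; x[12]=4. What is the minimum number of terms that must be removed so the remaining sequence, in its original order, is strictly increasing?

10

Fewest deletions = n − (longest strictly increasing subsequence).
Patience tails:
10 → extends → [10]
13 → extends → [10, 13]
8 → replaces 10 → [8, 13]
3 → replaces 8 → [3, 13]
2 → replaces 3 → [2, 13]
7 → replaces 13 → [2, 7]
12 → extends → [2, 7, 12]
11 → replaces 12 → [2, 7, 11]
1 → replaces 2 → [1, 7, 11]
9 → replaces 11 → [1, 7, 9]
6 → replaces 7 → [1, 6, 9]
5 → replaces 6 → [1, 5, 9]
4 → replaces 5 → [1, 4, 9]
Longest strictly increasing subsequence has length 3, so deletions = 13 − 3 = 10.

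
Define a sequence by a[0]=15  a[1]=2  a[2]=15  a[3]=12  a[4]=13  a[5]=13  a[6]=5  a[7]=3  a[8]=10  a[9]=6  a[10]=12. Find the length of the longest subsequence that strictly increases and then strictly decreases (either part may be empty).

inc[i] = longest strictly increasing subsequence ending at i; dec[i] = longest strictly decreasing subsequence starting at i:
i:      0  1  2  3  4  5  6  7  8  9 10
a[i]:  15  2 15 12 13 13  5  3 10  6 12
inc:    1  1  2  2  3  3  2  2  3  3  4
dec:    4  1  4  3  3  3  2  1  2  1  1
Best peak at i=2 (value 15): inc=2, dec=4, length 2+4−1 = 5.

5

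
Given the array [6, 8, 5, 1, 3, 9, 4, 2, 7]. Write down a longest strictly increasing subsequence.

1, 3, 4, 7

Patience tails give the LIS length; then backtrack through the dp parents:
6 → extends → [6]
8 → extends → [6, 8]
5 → replaces 6 → [5, 8]
1 → replaces 5 → [1, 8]
3 → replaces 8 → [1, 3]
9 → extends → [1, 3, 9]
4 → replaces 9 → [1, 3, 4]
2 → replaces 3 → [1, 2, 4]
7 → extends → [1, 2, 4, 7]
Length 4; one witness is 1, 3, 4, 7.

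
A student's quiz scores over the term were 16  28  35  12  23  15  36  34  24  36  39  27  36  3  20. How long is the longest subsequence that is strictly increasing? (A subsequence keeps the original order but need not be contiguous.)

5

Track the smallest tail for each achievable length (strict):
16 → extends → [16]
28 → extends → [16, 28]
35 → extends → [16, 28, 35]
12 → replaces 16 → [12, 28, 35]
23 → replaces 28 → [12, 23, 35]
15 → replaces 23 → [12, 15, 35]
36 → extends → [12, 15, 35, 36]
34 → replaces 35 → [12, 15, 34, 36]
24 → replaces 34 → [12, 15, 24, 36]
36 → already a tail → [12, 15, 24, 36]
39 → extends → [12, 15, 24, 36, 39]
27 → replaces 36 → [12, 15, 24, 27, 39]
36 → replaces 39 → [12, 15, 24, 27, 36]
3 → replaces 12 → [3, 15, 24, 27, 36]
20 → replaces 24 → [3, 15, 20, 27, 36]
Five tails, so the longest strictly increasing subsequence has length 5 (e.g. 16, 28, 35, 36, 39).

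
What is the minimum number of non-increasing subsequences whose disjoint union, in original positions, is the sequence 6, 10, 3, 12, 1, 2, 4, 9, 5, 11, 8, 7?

5

Place each on the leftmost legal pile:
6 → new pile 1 (tops now [6])
10 → new pile 2 (tops now [6, 10])
3 → pile 1 (tops now [3, 10])
12 → new pile 3 (tops now [3, 10, 12])
1 → pile 1 (tops now [1, 10, 12])
2 → pile 2 (tops now [1, 2, 12])
4 → pile 3 (tops now [1, 2, 4])
9 → new pile 4 (tops now [1, 2, 4, 9])
5 → pile 4 (tops now [1, 2, 4, 5])
11 → new pile 5 (tops now [1, 2, 4, 5, 11])
8 → pile 5 (tops now [1, 2, 4, 5, 8])
7 → pile 5 (tops now [1, 2, 4, 5, 7])
Five piles.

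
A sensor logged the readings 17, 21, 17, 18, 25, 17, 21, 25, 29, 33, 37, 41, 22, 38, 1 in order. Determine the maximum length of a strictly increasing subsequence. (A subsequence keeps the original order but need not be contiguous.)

Let dp[i] be the length of the longest such subsequence ending at index i:
i:      1  2  3  4  5  6  7  8  9 10 11 12 13 14 15
a[i]:  17 21 17 18 25 17 21 25 29 33 37 41 22 38  1
dp:     1  2  1  2  3  1  3  4  5  6  7  8  4  8  1
Maximum dp value is 8.

8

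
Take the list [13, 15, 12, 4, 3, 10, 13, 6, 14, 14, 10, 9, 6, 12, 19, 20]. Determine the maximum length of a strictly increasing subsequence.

6

Track the smallest tail for each achievable length (strict):
13 → extends → [13]
15 → extends → [13, 15]
12 → replaces 13 → [12, 15]
4 → replaces 12 → [4, 15]
3 → replaces 4 → [3, 15]
10 → replaces 15 → [3, 10]
13 → extends → [3, 10, 13]
6 → replaces 10 → [3, 6, 13]
14 → extends → [3, 6, 13, 14]
14 → already a tail → [3, 6, 13, 14]
10 → replaces 13 → [3, 6, 10, 14]
9 → replaces 10 → [3, 6, 9, 14]
6 → already a tail → [3, 6, 9, 14]
12 → replaces 14 → [3, 6, 9, 12]
19 → extends → [3, 6, 9, 12, 19]
20 → extends → [3, 6, 9, 12, 19, 20]
Six tails, so the longest strictly increasing subsequence has length 6 (e.g. 4, 10, 13, 14, 19, 20).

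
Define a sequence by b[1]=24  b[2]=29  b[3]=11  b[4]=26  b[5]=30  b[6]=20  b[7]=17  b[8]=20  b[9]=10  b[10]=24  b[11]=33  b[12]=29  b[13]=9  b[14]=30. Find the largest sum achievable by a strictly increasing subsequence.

131

Let S[i] be the best sum of a strictly increasing subsequence ending at i:
i:       1   2   3   4   5   6   7   8   9  10  11  12  13  14
b[i]:   24  29  11  26  30  20  17  20  10  24  33  29   9  30
S:      24  53  11  50  83  31  28  48  10  72 116 101   9 131
Maximum is 131 (e.g. 11 + 17 + 20 + 24 + 29 + 30).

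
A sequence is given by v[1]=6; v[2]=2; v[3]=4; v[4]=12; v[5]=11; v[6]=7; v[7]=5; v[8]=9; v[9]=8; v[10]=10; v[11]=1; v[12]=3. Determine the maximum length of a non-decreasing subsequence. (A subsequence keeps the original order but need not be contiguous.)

5

Let dp[i] be the length of the longest such subsequence ending at index i:
i:      1  2  3  4  5  6  7  8  9 10 11 12
v[i]:   6  2  4 12 11  7  5  9  8 10  1  3
dp:     1  1  2  3  3  3  3  4  4  5  1  2
Maximum dp value is 5.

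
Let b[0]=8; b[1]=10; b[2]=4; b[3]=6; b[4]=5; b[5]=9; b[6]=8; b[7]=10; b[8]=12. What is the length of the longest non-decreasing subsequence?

5

Let dp[i] be the length of the longest such subsequence ending at index i:
i:      0  1  2  3  4  5  6  7  8
b[i]:   8 10  4  6  5  9  8 10 12
dp:     1  2  1  2  2  3  3  4  5
Maximum dp value is 5.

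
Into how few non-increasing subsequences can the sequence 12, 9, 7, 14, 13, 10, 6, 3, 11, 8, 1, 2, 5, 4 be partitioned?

Place each on the leftmost legal pile:
12 → new pile 1 (tops now [12])
9 → pile 1 (tops now [9])
7 → pile 1 (tops now [7])
14 → new pile 2 (tops now [7, 14])
13 → pile 2 (tops now [7, 13])
10 → pile 2 (tops now [7, 10])
6 → pile 1 (tops now [6, 10])
3 → pile 1 (tops now [3, 10])
11 → new pile 3 (tops now [3, 10, 11])
8 → pile 2 (tops now [3, 8, 11])
1 → pile 1 (tops now [1, 8, 11])
2 → pile 2 (tops now [1, 2, 11])
5 → pile 3 (tops now [1, 2, 5])
4 → pile 3 (tops now [1, 2, 4])
Three piles.

3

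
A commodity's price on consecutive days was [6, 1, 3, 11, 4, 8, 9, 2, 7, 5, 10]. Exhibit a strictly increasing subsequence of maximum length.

Patience tails give the LIS length; then backtrack through the dp parents:
6 → extends → [6]
1 → replaces 6 → [1]
3 → extends → [1, 3]
11 → extends → [1, 3, 11]
4 → replaces 11 → [1, 3, 4]
8 → extends → [1, 3, 4, 8]
9 → extends → [1, 3, 4, 8, 9]
2 → replaces 3 → [1, 2, 4, 8, 9]
7 → replaces 8 → [1, 2, 4, 7, 9]
5 → replaces 7 → [1, 2, 4, 5, 9]
10 → extends → [1, 2, 4, 5, 9, 10]
Length 6; one witness is 1, 3, 4, 8, 9, 10.

1, 3, 4, 8, 9, 10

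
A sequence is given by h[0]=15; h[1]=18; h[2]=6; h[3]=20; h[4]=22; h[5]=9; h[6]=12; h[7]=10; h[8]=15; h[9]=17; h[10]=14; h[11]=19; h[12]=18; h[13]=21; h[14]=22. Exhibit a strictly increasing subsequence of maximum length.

Patience tails give the LIS length; then backtrack through the dp parents:
15 → extends → [15]
18 → extends → [15, 18]
6 → replaces 15 → [6, 18]
20 → extends → [6, 18, 20]
22 → extends → [6, 18, 20, 22]
9 → replaces 18 → [6, 9, 20, 22]
12 → replaces 20 → [6, 9, 12, 22]
10 → replaces 12 → [6, 9, 10, 22]
15 → replaces 22 → [6, 9, 10, 15]
17 → extends → [6, 9, 10, 15, 17]
14 → replaces 15 → [6, 9, 10, 14, 17]
19 → extends → [6, 9, 10, 14, 17, 19]
18 → replaces 19 → [6, 9, 10, 14, 17, 18]
21 → extends → [6, 9, 10, 14, 17, 18, 21]
22 → extends → [6, 9, 10, 14, 17, 18, 21, 22]
Length 8; one witness is 6, 9, 12, 15, 17, 19, 21, 22.

6, 9, 12, 15, 17, 19, 21, 22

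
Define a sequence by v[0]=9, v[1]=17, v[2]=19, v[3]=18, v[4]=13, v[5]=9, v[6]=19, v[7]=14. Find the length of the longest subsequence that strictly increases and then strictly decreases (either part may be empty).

6

inc[i] = longest strictly increasing subsequence ending at i; dec[i] = longest strictly decreasing subsequence starting at i:
i:      0  1  2  3  4  5  6  7
v[i]:   9 17 19 18 13  9 19 14
inc:    1  2  3  3  2  1  4  3
dec:    1  3  4  3  2  1  2  1
Best peak at i=2 (value 19): inc=3, dec=4, length 3+4−1 = 6.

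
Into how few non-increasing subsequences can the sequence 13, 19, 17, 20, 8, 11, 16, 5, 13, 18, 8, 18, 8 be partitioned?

The minimum number of non-increasing subsequences covering a sequence equals the length of its longest strictly increasing subsequence.
LIS length is 4 (e.g. 8, 11, 16, 18), so 4 piles are needed.

4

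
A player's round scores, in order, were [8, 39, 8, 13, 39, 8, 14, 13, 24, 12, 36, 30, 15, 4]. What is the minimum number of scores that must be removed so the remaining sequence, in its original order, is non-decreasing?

8

Fewest deletions = n − (longest non-decreasing subsequence).
i:      1  2  3  4  5  6  7  8  9 10 11 12 13 14
a[i]:   8 39  8 13 39  8 14 13 24 12 36 30 15  4
dp:     1  2  2  3  4  3  4  4  5  4  6  6  5  1
max dp = 6, so deletions = 14 − 6 = 8.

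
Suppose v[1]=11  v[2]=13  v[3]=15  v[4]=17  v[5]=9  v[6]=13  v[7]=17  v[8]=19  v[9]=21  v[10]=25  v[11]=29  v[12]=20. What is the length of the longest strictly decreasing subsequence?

2

Negate each value so 'decreasing' becomes 'increasing', then run patience tails on the negated sequence:
-11 → extends → [-11]
-13 → replaces -11 → [-13]
-15 → replaces -13 → [-15]
-17 → replaces -15 → [-17]
-9 → extends → [-17, -9]
-13 → replaces -9 → [-17, -13]
-17 → already a tail → [-17, -13]
-19 → replaces -17 → [-19, -13]
-21 → replaces -19 → [-21, -13]
-25 → replaces -21 → [-25, -13]
-29 → replaces -25 → [-29, -13]
-20 → replaces -13 → [-29, -20]
Two tails, so the longest strictly decreasing subsequence of the original has length 2.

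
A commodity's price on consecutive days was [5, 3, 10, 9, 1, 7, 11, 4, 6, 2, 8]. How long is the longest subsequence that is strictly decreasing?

Negate each value so 'decreasing' becomes 'increasing', then run patience tails on the negated sequence:
-5 → extends → [-5]
-3 → extends → [-5, -3]
-10 → replaces -5 → [-10, -3]
-9 → replaces -3 → [-10, -9]
-1 → extends → [-10, -9, -1]
-7 → replaces -1 → [-10, -9, -7]
-11 → replaces -10 → [-11, -9, -7]
-4 → extends → [-11, -9, -7, -4]
-6 → replaces -4 → [-11, -9, -7, -6]
-2 → extends → [-11, -9, -7, -6, -2]
-8 → replaces -7 → [-11, -9, -8, -6, -2]
Five tails, so the longest strictly decreasing subsequence of the original has length 5.

5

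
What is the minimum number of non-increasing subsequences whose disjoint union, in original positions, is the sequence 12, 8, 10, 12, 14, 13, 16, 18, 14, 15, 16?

7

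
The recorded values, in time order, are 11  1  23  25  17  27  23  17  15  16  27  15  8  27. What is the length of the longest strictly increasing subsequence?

Track the smallest tail for each achievable length (strict):
11 → extends → [11]
1 → replaces 11 → [1]
23 → extends → [1, 23]
25 → extends → [1, 23, 25]
17 → replaces 23 → [1, 17, 25]
27 → extends → [1, 17, 25, 27]
23 → replaces 25 → [1, 17, 23, 27]
17 → already a tail → [1, 17, 23, 27]
15 → replaces 17 → [1, 15, 23, 27]
16 → replaces 23 → [1, 15, 16, 27]
27 → already a tail → [1, 15, 16, 27]
15 → already a tail → [1, 15, 16, 27]
8 → replaces 15 → [1, 8, 16, 27]
27 → already a tail → [1, 8, 16, 27]
Four tails, so the longest strictly increasing subsequence has length 4 (e.g. 11, 23, 25, 27).

4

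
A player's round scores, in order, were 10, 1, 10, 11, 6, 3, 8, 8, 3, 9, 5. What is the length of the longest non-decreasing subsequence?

Let dp[i] be the length of the longest such subsequence ending at index i:
i:      1  2  3  4  5  6  7  8  9 10 11
a[i]:  10  1 10 11  6  3  8  8  3  9  5
dp:     1  1  2  3  2  2  3  4  3  5  4
Maximum dp value is 5.

5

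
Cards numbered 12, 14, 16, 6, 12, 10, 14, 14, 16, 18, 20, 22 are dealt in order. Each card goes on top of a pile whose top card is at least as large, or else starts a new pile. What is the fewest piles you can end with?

7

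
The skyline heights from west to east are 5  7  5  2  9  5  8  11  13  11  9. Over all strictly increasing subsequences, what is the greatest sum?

45

Let S[i] be the best sum of a strictly increasing subsequence ending at i:
i:      1  2  3  4  5  6  7  8  9 10 11
a[i]:   5  7  5  2  9  5  8 11 13 11  9
S:      5 12  5  2 21  7 20 32 45 32 29
Maximum is 45 (e.g. 5 + 7 + 9 + 11 + 13).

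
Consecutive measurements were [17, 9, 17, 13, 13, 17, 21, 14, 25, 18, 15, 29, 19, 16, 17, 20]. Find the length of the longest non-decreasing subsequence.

8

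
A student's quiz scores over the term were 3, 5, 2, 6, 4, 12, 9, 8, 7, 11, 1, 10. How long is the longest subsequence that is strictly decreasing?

Let dp[i] be the longest strictly decreasing subsequence ending at i:
i:      1  2  3  4  5  6  7  8  9 10 11 12
a[i]:   3  5  2  6  4 12  9  8  7 11  1 10
dp:     1  1  2  1  2  1  2  3  4  2  5  3
Maximum is 5.

5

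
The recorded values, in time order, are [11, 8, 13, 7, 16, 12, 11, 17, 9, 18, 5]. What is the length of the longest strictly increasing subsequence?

5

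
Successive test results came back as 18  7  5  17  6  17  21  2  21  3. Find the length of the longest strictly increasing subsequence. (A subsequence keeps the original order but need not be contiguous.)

Track the smallest tail for each achievable length (strict):
18 → extends → [18]
7 → replaces 18 → [7]
5 → replaces 7 → [5]
17 → extends → [5, 17]
6 → replaces 17 → [5, 6]
17 → extends → [5, 6, 17]
21 → extends → [5, 6, 17, 21]
2 → replaces 5 → [2, 6, 17, 21]
21 → already a tail → [2, 6, 17, 21]
3 → replaces 6 → [2, 3, 17, 21]
Four tails, so the longest strictly increasing subsequence has length 4 (e.g. 5, 6, 17, 21).

4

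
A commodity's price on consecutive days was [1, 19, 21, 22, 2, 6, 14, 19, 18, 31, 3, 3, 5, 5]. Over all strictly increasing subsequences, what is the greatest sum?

94

Let S[i] be the best sum of a strictly increasing subsequence ending at i:
i:      1  2  3  4  5  6  7  8  9 10 11 12 13 14
a[i]:   1 19 21 22  2  6 14 19 18 31  3  3  5  5
S:      1 20 41 63  3  9 23 42 41 94  6  6 11 11
Maximum is 94 (e.g. 1 + 19 + 21 + 22 + 31).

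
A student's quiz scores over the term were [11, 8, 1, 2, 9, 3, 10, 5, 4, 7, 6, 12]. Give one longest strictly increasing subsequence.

Patience tails give the LIS length; then backtrack through the dp parents:
11 → extends → [11]
8 → replaces 11 → [8]
1 → replaces 8 → [1]
2 → extends → [1, 2]
9 → extends → [1, 2, 9]
3 → replaces 9 → [1, 2, 3]
10 → extends → [1, 2, 3, 10]
5 → replaces 10 → [1, 2, 3, 5]
4 → replaces 5 → [1, 2, 3, 4]
7 → extends → [1, 2, 3, 4, 7]
6 → replaces 7 → [1, 2, 3, 4, 6]
12 → extends → [1, 2, 3, 4, 6, 12]
Length 6; one witness is 1, 2, 3, 5, 7, 12.

1, 2, 3, 5, 7, 12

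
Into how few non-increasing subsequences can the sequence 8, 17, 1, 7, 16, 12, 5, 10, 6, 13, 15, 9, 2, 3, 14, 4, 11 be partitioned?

5

Place each on the leftmost legal pile:
8 → new pile 1 (tops now [8])
17 → new pile 2 (tops now [8, 17])
1 → pile 1 (tops now [1, 17])
7 → pile 2 (tops now [1, 7])
16 → new pile 3 (tops now [1, 7, 16])
12 → pile 3 (tops now [1, 7, 12])
5 → pile 2 (tops now [1, 5, 12])
10 → pile 3 (tops now [1, 5, 10])
6 → pile 3 (tops now [1, 5, 6])
13 → new pile 4 (tops now [1, 5, 6, 13])
15 → new pile 5 (tops now [1, 5, 6, 13, 15])
9 → pile 4 (tops now [1, 5, 6, 9, 15])
2 → pile 2 (tops now [1, 2, 6, 9, 15])
3 → pile 3 (tops now [1, 2, 3, 9, 15])
14 → pile 5 (tops now [1, 2, 3, 9, 14])
4 → pile 4 (tops now [1, 2, 3, 4, 14])
11 → pile 5 (tops now [1, 2, 3, 4, 11])
Five piles.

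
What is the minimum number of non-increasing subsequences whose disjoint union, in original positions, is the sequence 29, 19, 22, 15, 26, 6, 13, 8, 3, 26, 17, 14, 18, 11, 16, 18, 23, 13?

6

Place each on the leftmost legal pile:
29 → new pile 1 (tops now [29])
19 → pile 1 (tops now [19])
22 → new pile 2 (tops now [19, 22])
15 → pile 1 (tops now [15, 22])
26 → new pile 3 (tops now [15, 22, 26])
6 → pile 1 (tops now [6, 22, 26])
13 → pile 2 (tops now [6, 13, 26])
8 → pile 2 (tops now [6, 8, 26])
3 → pile 1 (tops now [3, 8, 26])
26 → pile 3 (tops now [3, 8, 26])
17 → pile 3 (tops now [3, 8, 17])
14 → pile 3 (tops now [3, 8, 14])
18 → new pile 4 (tops now [3, 8, 14, 18])
11 → pile 3 (tops now [3, 8, 11, 18])
16 → pile 4 (tops now [3, 8, 11, 16])
18 → new pile 5 (tops now [3, 8, 11, 16, 18])
23 → new pile 6 (tops now [3, 8, 11, 16, 18, 23])
13 → pile 4 (tops now [3, 8, 11, 13, 18, 23])
Six piles.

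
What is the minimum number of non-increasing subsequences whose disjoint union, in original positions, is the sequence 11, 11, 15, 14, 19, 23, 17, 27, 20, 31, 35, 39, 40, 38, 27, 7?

9

Place each on the leftmost legal pile:
11 → new pile 1 (tops now [11])
11 → pile 1 (tops now [11])
15 → new pile 2 (tops now [11, 15])
14 → pile 2 (tops now [11, 14])
19 → new pile 3 (tops now [11, 14, 19])
23 → new pile 4 (tops now [11, 14, 19, 23])
17 → pile 3 (tops now [11, 14, 17, 23])
27 → new pile 5 (tops now [11, 14, 17, 23, 27])
20 → pile 4 (tops now [11, 14, 17, 20, 27])
31 → new pile 6 (tops now [11, 14, 17, 20, 27, 31])
35 → new pile 7 (tops now [11, 14, 17, 20, 27, 31, 35])
39 → new pile 8 (tops now [11, 14, 17, 20, 27, 31, 35, 39])
40 → new pile 9 (tops now [11, 14, 17, 20, 27, 31, 35, 39, 40])
38 → pile 8 (tops now [11, 14, 17, 20, 27, 31, 35, 38, 40])
27 → pile 5 (tops now [11, 14, 17, 20, 27, 31, 35, 38, 40])
7 → pile 1 (tops now [7, 14, 17, 20, 27, 31, 35, 38, 40])
Nine piles.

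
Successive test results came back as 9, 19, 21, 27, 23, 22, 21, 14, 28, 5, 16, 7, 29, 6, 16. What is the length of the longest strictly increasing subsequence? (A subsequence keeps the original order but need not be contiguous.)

6

Let dp[i] be the length of the longest such subsequence ending at index i:
i:      1  2  3  4  5  6  7  8  9 10 11 12 13 14 15
a[i]:   9 19 21 27 23 22 21 14 28  5 16  7 29  6 16
dp:     1  2  3  4  4  4  3  2  5  1  3  2  6  2  3
Maximum dp value is 6.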